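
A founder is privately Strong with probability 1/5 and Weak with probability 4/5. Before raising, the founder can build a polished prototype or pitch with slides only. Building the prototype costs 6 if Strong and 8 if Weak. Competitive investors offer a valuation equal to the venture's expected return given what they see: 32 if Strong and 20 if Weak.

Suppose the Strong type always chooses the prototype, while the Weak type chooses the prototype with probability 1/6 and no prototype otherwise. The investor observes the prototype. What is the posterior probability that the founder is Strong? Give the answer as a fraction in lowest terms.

P(the prototype) = (1/5)·1 + (4/5)·(1/6) = 1/3.
By Bayes' rule, P(Strong | the prototype) = (1/5) / (1/3) = 3/5.

3/5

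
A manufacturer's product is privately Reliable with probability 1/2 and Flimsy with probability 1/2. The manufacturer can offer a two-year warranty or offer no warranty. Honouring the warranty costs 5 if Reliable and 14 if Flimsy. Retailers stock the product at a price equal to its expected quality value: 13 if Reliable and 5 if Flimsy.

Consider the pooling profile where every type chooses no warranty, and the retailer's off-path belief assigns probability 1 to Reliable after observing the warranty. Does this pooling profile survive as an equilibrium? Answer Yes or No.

Yes

On path, the retailer holds the prior and pays 1/2·13 + 1/2·5 = 9. Off path (the warranty), believing Reliable, it pays 13.
Reliable: no warranty nets 9; the warranty nets 13 − 5 = 8. Reliable stays.
Flimsy: no warranty nets 9; the warranty nets 13 − 14 = -1. Flimsy stays.
No type deviates, so pooling is sustained.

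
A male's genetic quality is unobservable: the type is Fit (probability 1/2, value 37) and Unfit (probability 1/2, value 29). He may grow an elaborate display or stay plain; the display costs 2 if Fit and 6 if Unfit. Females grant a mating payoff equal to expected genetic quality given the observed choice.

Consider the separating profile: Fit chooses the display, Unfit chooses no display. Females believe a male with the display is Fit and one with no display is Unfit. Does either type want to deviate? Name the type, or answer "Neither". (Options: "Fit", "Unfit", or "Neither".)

Unfit

The display pays 37; no display pays 29.
Fit: assigned the display, nets 37 − 2 = 35; deviating to no display nets 29.
Unfit: assigned no display, nets 29; deviating to the display nets 37 − 6 = 31.
The Unfit type gains 2 by deviating.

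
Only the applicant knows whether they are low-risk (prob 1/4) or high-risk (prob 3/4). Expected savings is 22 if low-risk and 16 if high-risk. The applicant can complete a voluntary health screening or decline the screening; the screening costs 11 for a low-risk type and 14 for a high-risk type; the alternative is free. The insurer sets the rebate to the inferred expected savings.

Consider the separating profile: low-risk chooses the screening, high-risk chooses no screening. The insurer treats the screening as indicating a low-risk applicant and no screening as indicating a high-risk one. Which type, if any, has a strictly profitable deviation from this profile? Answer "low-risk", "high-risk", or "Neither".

The screening pays 22; no screening pays 16.
low-risk: assigned the screening, nets 22 − 11 = 11; deviating to no screening nets 16.
high-risk: assigned no screening, nets 16; deviating to the screening nets 22 − 14 = 8.
The low-risk type gains 5 by deviating.

low-risk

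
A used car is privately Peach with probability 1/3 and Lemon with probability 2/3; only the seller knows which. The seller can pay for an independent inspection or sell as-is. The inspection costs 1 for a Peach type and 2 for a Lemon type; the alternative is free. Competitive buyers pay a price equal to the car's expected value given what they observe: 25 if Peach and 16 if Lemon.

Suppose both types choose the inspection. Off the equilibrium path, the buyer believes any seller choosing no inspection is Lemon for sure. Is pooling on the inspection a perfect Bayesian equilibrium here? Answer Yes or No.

Yes

On path, the buyer holds the prior and pays 1/3·25 + 2/3·16 = 19. Off path (no inspection), believing Lemon, it pays 16.
Peach: the inspection nets 19 − 1 = 18; no inspection nets 16. Peach stays.
Lemon: the inspection nets 19 − 2 = 17; no inspection nets 16. Lemon stays.
No type deviates, so pooling is sustained.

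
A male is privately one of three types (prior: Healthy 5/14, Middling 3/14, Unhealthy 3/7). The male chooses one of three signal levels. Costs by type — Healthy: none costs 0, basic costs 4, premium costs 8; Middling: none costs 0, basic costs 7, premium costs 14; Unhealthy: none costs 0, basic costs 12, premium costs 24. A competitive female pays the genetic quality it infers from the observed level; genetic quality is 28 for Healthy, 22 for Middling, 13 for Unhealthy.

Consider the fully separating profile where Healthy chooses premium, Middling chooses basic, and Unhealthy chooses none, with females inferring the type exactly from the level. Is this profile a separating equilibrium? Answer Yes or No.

Yes

Separating mating payoffs: premium → 28, basic → 22, none → 13.
Healthy (assigned premium): none: 13 − 0 = 13; basic: 22 − 4 = 18; premium: 28 − 8 = 20. Healthy stays.
Middling (assigned basic): none: 13 − 0 = 13; basic: 22 − 7 = 15; premium: 28 − 14 = 14. Middling stays.
Unhealthy (assigned none): none: 13 − 0 = 13; basic: 22 − 12 = 10; premium: 28 − 24 = 4. Unhealthy stays.
Every type prefers its assigned level; separation holds.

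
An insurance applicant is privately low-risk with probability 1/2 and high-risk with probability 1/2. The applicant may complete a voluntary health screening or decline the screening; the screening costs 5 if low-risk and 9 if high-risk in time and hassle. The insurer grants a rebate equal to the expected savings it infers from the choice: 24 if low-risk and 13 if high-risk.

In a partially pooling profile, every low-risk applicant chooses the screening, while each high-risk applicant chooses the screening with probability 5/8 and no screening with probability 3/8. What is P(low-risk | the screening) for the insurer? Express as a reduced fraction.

8/13

P(the screening) = (1/2)·1 + (1/2)·(5/8) = 13/16.
By Bayes' rule, P(low-risk | the screening) = (1/2) / (13/16) = 8/13.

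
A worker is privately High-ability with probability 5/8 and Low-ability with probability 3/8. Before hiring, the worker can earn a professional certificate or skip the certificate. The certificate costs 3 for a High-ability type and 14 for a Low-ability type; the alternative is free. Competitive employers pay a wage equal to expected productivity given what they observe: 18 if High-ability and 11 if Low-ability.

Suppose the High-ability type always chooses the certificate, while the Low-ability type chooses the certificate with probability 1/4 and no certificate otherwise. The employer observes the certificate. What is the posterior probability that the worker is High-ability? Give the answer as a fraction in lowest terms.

20/23

P(the certificate) = (5/8)·1 + (3/8)·(1/4) = 23/32.
By Bayes' rule, P(High-ability | the certificate) = (5/8) / (23/32) = 20/23.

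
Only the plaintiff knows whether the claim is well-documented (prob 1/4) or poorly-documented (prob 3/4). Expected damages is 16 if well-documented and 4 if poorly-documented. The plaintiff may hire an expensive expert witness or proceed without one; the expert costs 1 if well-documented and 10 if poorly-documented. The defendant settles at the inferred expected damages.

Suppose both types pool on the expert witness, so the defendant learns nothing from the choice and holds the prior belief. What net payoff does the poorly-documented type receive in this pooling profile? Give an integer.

-3

Pooled settlement = 1/4·16 + 3/4·4 = 7.
poorly-documented pays cost 10 for the expert witness, so net payoff = 7 − 10 = -3.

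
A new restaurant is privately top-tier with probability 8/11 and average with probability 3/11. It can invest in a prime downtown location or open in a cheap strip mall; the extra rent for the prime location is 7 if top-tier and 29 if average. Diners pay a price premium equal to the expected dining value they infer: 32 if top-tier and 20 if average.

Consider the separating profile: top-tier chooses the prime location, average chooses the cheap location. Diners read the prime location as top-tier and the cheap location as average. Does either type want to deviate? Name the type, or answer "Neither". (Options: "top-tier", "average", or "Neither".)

The prime location pays 32; the cheap location pays 20.
top-tier: assigned the prime location, nets 32 − 7 = 25; deviating to the cheap location nets 20.
average: assigned the cheap location, nets 20; deviating to the prime location nets 32 − 29 = 3.
Both types strictly prefer their assigned action; no profitable deviation.

Neither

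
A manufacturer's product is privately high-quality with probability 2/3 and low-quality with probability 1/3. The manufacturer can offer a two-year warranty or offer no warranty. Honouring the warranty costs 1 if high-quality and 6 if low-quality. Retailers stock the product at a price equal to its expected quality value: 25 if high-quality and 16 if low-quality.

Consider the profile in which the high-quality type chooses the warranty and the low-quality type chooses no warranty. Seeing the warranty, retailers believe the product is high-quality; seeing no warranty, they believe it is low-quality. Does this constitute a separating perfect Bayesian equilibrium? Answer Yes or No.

No

Under these beliefs, the warranty earns price 25 and no warranty earns price 16.
high-quality: the warranty nets 25 − 1 = 24; no warranty nets 16. high-quality prefers the warranty.
low-quality: the warranty nets 25 − 6 = 19; no warranty nets 16. low-quality would deviate to the warranty.
low-quality has a profitable deviation, so the profile is not an equilibrium.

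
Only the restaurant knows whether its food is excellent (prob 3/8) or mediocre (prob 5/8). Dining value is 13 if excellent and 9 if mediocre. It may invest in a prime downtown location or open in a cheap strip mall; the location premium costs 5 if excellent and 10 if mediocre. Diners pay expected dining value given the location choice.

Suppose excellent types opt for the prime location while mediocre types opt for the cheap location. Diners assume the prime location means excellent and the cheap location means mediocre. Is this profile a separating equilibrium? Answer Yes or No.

Under these beliefs, the prime location earns price premium 13 and the cheap location earns price premium 9.
excellent: the prime location nets 13 − 5 = 8; the cheap location nets 9. excellent would deviate to the cheap location.
mediocre: the prime location nets 13 − 10 = 3; the cheap location nets 9. mediocre prefers the cheap location.
excellent has a profitable deviation, so the profile is not an equilibrium.

No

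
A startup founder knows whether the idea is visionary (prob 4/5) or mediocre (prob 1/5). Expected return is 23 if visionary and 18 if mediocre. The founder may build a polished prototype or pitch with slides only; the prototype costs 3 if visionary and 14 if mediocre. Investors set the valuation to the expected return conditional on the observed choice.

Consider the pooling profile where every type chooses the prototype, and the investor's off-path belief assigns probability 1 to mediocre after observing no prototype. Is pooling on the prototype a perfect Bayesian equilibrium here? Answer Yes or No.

No

On path, the investor holds the prior and pays 4/5·23 + 1/5·18 = 22. Off path (no prototype), believing mediocre, it pays 18.
visionary: the prototype nets 22 − 3 = 19; no prototype nets 18. visionary stays.
mediocre: the prototype nets 22 − 14 = 8; no prototype nets 18. mediocre would deviate.
A type deviates, so pooling fails.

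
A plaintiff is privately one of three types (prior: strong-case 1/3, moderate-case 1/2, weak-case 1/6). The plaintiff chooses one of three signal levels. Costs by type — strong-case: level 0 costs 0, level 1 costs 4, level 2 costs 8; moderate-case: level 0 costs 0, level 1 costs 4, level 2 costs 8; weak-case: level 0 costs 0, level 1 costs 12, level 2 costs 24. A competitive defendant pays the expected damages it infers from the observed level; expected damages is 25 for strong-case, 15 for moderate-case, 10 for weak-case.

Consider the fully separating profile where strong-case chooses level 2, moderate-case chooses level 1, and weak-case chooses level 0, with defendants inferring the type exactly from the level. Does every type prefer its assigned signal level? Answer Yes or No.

Separating settlements: level 2 → 25, level 1 → 15, level 0 → 10.
strong-case (assigned level 2): level 0: 10 − 0 = 10; level 1: 15 − 4 = 11; level 2: 25 − 8 = 17. strong-case stays.
moderate-case (assigned level 1): level 0: 10 − 0 = 10; level 1: 15 − 4 = 11; level 2: 25 − 8 = 17. moderate-case prefers level 2.
weak-case (assigned level 0): level 0: 10 − 0 = 10; level 1: 15 − 12 = 3; level 2: 25 − 24 = 1. weak-case stays.
At least one type deviates; the separating profile fails.

No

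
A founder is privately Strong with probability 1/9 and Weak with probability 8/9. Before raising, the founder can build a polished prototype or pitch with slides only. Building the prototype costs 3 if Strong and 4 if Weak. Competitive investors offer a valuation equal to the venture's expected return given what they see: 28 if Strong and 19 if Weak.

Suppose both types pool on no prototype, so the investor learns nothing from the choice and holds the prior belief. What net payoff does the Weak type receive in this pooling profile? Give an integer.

Pooled valuation = 1/9·28 + 8/9·19 = 20.
Weak pays no cost for no prototype, so net payoff = 20.

20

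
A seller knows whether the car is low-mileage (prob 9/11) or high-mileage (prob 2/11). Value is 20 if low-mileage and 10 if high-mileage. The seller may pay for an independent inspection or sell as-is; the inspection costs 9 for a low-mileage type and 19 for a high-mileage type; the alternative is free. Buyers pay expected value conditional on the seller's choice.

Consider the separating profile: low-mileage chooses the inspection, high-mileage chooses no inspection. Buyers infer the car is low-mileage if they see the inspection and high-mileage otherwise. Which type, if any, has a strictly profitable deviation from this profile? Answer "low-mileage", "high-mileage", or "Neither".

Neither

The inspection pays 20; no inspection pays 10.
low-mileage: assigned the inspection, nets 20 − 9 = 11; deviating to no inspection nets 10.
high-mileage: assigned no inspection, nets 10; deviating to the inspection nets 20 − 19 = 1.
Both types strictly prefer their assigned action; no profitable deviation.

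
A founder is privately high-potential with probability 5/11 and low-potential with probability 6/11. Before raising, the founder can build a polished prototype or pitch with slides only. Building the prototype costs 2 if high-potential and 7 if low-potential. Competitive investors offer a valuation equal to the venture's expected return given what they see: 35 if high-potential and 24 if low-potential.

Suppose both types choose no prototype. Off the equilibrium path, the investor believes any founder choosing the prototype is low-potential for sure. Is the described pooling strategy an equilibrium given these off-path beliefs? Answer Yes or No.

Yes

On path, the investor holds the prior and pays 5/11·35 + 6/11·24 = 29. Off path (the prototype), believing low-potential, it pays 24.
high-potential: no prototype nets 29; the prototype nets 24 − 2 = 22. high-potential stays.
low-potential: no prototype nets 29; the prototype nets 24 − 7 = 17. low-potential stays.
No type deviates, so pooling is sustained.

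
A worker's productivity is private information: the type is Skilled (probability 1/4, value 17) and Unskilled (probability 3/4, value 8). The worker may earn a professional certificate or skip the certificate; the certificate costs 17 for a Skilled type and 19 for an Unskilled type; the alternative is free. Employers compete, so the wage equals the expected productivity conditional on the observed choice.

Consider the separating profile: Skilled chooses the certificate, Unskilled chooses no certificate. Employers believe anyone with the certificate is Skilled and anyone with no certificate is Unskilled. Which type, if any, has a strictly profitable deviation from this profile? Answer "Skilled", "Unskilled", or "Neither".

Skilled

The certificate pays 17; no certificate pays 8.
Skilled: assigned the certificate, nets 17 − 17 = 0; deviating to no certificate nets 8.
Unskilled: assigned no certificate, nets 8; deviating to the certificate nets 17 − 19 = -2.
The Skilled type gains 8 by deviating.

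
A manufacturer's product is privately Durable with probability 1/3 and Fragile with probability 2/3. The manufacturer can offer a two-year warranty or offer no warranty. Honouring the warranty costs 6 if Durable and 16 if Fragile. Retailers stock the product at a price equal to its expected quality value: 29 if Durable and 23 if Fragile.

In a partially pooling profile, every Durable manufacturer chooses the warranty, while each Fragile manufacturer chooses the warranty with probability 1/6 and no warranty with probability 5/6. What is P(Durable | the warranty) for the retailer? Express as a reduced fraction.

3/4

P(the warranty) = (1/3)·1 + (2/3)·(1/6) = 4/9.
By Bayes' rule, P(Durable | the warranty) = (1/3) / (4/9) = 3/4.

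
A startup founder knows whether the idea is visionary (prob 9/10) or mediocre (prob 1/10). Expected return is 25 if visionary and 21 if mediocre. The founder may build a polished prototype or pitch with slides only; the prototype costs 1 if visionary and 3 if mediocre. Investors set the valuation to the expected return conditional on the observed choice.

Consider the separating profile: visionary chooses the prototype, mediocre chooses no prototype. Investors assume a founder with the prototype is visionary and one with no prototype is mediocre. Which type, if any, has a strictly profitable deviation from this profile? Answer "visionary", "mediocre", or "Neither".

mediocre

The prototype pays 25; no prototype pays 21.
visionary: assigned the prototype, nets 25 − 1 = 24; deviating to no prototype nets 21.
mediocre: assigned no prototype, nets 21; deviating to the prototype nets 25 − 3 = 22.
The mediocre type gains 1 by deviating.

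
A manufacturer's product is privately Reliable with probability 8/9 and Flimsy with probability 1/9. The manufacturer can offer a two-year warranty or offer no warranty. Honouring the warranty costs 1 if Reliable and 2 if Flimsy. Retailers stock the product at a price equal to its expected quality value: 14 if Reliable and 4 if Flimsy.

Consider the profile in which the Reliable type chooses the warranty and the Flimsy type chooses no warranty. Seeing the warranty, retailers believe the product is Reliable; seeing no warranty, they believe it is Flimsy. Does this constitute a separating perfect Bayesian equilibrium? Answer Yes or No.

Under these beliefs, the warranty earns price 14 and no warranty earns price 4.
Reliable: the warranty nets 14 − 1 = 13; no warranty nets 4. Reliable prefers the warranty.
Flimsy: the warranty nets 14 − 2 = 12; no warranty nets 4. Flimsy would deviate to the warranty.
Flimsy has a profitable deviation, so the profile is not an equilibrium.

No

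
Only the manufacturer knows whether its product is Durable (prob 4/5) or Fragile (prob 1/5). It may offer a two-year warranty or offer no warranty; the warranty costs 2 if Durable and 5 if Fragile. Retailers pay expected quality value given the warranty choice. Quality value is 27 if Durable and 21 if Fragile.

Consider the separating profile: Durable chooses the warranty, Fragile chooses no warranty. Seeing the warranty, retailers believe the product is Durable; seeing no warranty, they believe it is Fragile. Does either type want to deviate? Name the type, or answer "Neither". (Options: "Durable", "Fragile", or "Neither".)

The warranty pays 27; no warranty pays 21.
Durable: assigned the warranty, nets 27 − 2 = 25; deviating to no warranty nets 21.
Fragile: assigned no warranty, nets 21; deviating to the warranty nets 27 − 5 = 22.
The Fragile type gains 1 by deviating.

Fragile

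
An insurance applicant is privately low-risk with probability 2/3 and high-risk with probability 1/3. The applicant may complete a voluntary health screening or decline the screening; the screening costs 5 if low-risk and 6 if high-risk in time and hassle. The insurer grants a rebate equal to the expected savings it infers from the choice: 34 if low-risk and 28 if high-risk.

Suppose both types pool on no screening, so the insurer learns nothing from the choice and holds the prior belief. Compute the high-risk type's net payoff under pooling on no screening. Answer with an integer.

Pooled rebate = 2/3·34 + 1/3·28 = 32.
high-risk pays no cost for no screening, so net payoff = 32.

32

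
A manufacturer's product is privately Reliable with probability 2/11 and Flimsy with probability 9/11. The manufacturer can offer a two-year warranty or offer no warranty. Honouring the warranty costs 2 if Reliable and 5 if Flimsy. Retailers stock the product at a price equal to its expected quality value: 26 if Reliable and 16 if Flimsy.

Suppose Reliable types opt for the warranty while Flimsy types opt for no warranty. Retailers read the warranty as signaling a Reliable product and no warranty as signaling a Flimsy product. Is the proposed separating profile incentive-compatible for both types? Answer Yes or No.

Under these beliefs, the warranty earns price 26 and no warranty earns price 16.
Reliable: the warranty nets 26 − 2 = 24; no warranty nets 16. Reliable prefers the warranty.
Flimsy: the warranty nets 26 − 5 = 21; no warranty nets 16. Flimsy would deviate to the warranty.
Flimsy has a profitable deviation, so the profile is not an equilibrium.

No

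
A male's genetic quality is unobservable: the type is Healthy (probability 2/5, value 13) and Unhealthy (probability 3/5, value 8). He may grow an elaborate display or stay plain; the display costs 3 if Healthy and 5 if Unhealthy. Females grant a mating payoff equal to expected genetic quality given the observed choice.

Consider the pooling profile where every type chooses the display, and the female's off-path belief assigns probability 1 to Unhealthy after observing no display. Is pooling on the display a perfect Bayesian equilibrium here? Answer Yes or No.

On path, the female holds the prior and pays 2/5·13 + 3/5·8 = 10. Off path (no display), believing Unhealthy, it pays 8.
Healthy: the display nets 10 − 3 = 7; no display nets 8. Healthy would deviate.
Unhealthy: the display nets 10 − 5 = 5; no display nets 8. Unhealthy would deviate.
A type deviates, so pooling fails.

No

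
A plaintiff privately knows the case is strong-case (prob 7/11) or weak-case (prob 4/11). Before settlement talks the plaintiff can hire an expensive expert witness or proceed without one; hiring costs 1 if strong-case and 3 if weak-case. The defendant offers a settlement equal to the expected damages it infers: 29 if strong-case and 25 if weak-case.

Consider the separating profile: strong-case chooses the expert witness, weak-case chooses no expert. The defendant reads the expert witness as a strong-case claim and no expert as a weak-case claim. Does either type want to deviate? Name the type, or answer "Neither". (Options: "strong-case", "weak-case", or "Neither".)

The expert witness pays 29; no expert pays 25.
strong-case: assigned the expert witness, nets 29 − 1 = 28; deviating to no expert nets 25.
weak-case: assigned no expert, nets 25; deviating to the expert witness nets 29 − 3 = 26.
The weak-case type gains 1 by deviating.

weak-case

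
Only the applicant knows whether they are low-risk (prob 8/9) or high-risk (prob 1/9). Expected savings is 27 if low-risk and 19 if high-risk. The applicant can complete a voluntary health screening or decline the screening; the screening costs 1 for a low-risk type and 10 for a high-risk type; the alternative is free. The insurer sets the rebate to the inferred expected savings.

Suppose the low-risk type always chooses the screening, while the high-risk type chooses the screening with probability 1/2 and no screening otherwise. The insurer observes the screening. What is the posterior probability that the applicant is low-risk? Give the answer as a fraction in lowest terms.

P(the screening) = (8/9)·1 + (1/9)·(1/2) = 17/18.
By Bayes' rule, P(low-risk | the screening) = (8/9) / (17/18) = 16/17.

16/17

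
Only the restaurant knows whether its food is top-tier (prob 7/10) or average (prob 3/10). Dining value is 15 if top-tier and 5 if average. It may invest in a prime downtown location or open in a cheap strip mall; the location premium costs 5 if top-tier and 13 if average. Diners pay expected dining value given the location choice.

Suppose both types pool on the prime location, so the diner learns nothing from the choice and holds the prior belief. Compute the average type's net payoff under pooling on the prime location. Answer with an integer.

Pooled price premium = 7/10·15 + 3/10·5 = 12.
average pays cost 13 for the prime location, so net payoff = 12 − 13 = -1.

-1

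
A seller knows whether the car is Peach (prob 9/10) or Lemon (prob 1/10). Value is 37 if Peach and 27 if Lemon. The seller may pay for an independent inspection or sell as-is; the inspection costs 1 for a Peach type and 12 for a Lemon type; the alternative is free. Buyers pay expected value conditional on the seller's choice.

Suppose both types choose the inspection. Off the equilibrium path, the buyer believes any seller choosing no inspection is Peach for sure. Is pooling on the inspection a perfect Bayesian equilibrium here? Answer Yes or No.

On path, the buyer holds the prior and pays 9/10·37 + 1/10·27 = 36. Off path (no inspection), believing Peach, it pays 37.
Peach: the inspection nets 36 − 1 = 35; no inspection nets 37. Peach would deviate.
Lemon: the inspection nets 36 − 12 = 24; no inspection nets 37. Lemon would deviate.
A type deviates, so pooling fails.

No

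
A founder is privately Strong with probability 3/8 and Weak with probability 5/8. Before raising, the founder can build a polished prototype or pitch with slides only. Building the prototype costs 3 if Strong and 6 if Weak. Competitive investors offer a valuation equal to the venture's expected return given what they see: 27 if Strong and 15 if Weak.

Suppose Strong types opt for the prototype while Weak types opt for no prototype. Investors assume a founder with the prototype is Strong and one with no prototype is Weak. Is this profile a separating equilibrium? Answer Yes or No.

No

Under these beliefs, the prototype earns valuation 27 and no prototype earns valuation 15.
Strong: the prototype nets 27 − 3 = 24; no prototype nets 15. Strong prefers the prototype.
Weak: the prototype nets 27 − 6 = 21; no prototype nets 15. Weak would deviate to the prototype.
Weak has a profitable deviation, so the profile is not an equilibrium.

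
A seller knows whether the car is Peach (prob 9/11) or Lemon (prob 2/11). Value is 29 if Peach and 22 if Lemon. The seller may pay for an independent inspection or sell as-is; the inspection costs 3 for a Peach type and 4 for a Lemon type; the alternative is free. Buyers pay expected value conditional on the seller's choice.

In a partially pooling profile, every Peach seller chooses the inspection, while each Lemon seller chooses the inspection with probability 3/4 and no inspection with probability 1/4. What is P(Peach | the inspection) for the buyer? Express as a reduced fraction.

6/7

P(the inspection) = (9/11)·1 + (2/11)·(3/4) = 21/22.
By Bayes' rule, P(Peach | the inspection) = (9/11) / (21/22) = 6/7.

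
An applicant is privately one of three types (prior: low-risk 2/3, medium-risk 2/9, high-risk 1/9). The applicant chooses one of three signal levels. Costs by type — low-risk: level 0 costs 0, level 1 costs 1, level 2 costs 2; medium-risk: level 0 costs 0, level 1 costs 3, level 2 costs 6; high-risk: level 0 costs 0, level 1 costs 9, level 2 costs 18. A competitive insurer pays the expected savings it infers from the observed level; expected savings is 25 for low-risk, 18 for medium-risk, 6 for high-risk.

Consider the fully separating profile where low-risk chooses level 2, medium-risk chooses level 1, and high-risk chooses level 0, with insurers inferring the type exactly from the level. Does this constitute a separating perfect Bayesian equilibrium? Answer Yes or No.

Separating rebates: level 2 → 25, level 1 → 18, level 0 → 6.
low-risk (assigned level 2): level 0: 6 − 0 = 6; level 1: 18 − 1 = 17; level 2: 25 − 2 = 23. low-risk stays.
medium-risk (assigned level 1): level 0: 6 − 0 = 6; level 1: 18 − 3 = 15; level 2: 25 − 6 = 19. medium-risk prefers level 2.
high-risk (assigned level 0): level 0: 6 − 0 = 6; level 1: 18 − 9 = 9; level 2: 25 − 18 = 7. high-risk prefers level 1.
At least one type deviates; the separating profile fails.

No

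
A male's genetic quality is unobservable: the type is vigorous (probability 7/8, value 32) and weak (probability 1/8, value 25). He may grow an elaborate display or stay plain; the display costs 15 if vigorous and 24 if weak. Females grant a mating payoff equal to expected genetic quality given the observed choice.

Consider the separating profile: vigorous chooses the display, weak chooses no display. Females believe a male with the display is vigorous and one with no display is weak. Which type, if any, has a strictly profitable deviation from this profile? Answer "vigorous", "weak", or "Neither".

The display pays 32; no display pays 25.
vigorous: assigned the display, nets 32 − 15 = 17; deviating to no display nets 25.
weak: assigned no display, nets 25; deviating to the display nets 32 − 24 = 8.
The vigorous type gains 8 by deviating.

vigorous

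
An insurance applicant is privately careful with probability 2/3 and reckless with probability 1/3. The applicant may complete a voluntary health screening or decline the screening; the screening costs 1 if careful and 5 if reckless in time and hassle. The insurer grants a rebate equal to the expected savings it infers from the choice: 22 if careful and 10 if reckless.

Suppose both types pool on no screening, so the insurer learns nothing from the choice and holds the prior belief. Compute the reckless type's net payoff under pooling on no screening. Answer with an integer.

18

Pooled rebate = 2/3·22 + 1/3·10 = 18.
reckless pays no cost for no screening, so net payoff = 18.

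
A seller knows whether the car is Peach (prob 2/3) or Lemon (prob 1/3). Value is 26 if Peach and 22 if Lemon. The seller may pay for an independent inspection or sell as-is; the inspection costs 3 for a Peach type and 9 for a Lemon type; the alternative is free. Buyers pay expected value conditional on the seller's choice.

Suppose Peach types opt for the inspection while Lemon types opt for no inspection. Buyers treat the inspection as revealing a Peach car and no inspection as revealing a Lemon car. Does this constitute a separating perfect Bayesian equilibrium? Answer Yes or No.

Under these beliefs, the inspection earns price 26 and no inspection earns price 22.
Peach: the inspection nets 26 − 3 = 23; no inspection nets 22. Peach prefers the inspection.
Lemon: the inspection nets 26 − 9 = 17; no inspection nets 22. Lemon prefers no inspection.
Neither type deviates, so the separating profile is an equilibrium.

Yes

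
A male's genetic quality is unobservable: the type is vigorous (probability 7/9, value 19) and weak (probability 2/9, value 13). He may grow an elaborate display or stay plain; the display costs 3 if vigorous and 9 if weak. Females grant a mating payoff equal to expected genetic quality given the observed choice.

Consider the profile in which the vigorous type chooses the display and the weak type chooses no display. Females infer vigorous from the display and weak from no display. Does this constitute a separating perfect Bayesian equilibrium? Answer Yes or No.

Yes

Under these beliefs, the display earns mating payoff 19 and no display earns mating payoff 13.
vigorous: the display nets 19 − 3 = 16; no display nets 13. vigorous prefers the display.
weak: the display nets 19 − 9 = 10; no display nets 13. weak prefers no display.
Neither type deviates, so the separating profile is an equilibrium.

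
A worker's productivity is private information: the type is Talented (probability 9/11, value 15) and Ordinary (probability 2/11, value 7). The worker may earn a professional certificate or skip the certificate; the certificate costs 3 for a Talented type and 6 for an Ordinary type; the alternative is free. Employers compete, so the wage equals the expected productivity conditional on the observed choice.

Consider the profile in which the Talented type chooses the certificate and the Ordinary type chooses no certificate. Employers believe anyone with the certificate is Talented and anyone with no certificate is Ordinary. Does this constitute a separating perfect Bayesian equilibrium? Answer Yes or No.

Under these beliefs, the certificate earns wage 15 and no certificate earns wage 7.
Talented: the certificate nets 15 − 3 = 12; no certificate nets 7. Talented prefers the certificate.
Ordinary: the certificate nets 15 − 6 = 9; no certificate nets 7. Ordinary would deviate to the certificate.
Ordinary has a profitable deviation, so the profile is not an equilibrium.

No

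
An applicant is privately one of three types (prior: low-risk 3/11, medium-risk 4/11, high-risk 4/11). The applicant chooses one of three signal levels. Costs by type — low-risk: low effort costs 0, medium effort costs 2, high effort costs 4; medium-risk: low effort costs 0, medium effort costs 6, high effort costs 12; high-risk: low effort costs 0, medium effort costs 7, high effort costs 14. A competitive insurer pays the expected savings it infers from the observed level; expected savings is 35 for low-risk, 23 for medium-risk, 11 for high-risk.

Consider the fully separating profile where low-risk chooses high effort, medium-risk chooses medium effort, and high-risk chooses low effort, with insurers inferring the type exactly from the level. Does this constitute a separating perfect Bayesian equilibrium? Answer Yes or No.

No

Separating rebates: high effort → 35, medium effort → 23, low effort → 11.
low-risk (assigned high effort): low effort: 11 − 0 = 11; medium effort: 23 − 2 = 21; high effort: 35 − 4 = 31. low-risk stays.
medium-risk (assigned medium effort): low effort: 11 − 0 = 11; medium effort: 23 − 6 = 17; high effort: 35 − 12 = 23. medium-risk prefers high effort.
high-risk (assigned low effort): low effort: 11 − 0 = 11; medium effort: 23 − 7 = 16; high effort: 35 − 14 = 21. high-risk prefers high effort.
At least one type deviates; the separating profile fails.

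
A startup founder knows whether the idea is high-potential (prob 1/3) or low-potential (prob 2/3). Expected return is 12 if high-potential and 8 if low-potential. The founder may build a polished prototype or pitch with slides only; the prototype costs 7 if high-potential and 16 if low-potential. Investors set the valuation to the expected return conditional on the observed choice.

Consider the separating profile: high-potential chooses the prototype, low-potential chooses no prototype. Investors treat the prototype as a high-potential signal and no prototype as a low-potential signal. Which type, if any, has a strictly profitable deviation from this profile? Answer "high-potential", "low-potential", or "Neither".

high-potential

The prototype pays 12; no prototype pays 8.
high-potential: assigned the prototype, nets 12 − 7 = 5; deviating to no prototype nets 8.
low-potential: assigned no prototype, nets 8; deviating to the prototype nets 12 − 16 = -4.
The high-potential type gains 3 by deviating.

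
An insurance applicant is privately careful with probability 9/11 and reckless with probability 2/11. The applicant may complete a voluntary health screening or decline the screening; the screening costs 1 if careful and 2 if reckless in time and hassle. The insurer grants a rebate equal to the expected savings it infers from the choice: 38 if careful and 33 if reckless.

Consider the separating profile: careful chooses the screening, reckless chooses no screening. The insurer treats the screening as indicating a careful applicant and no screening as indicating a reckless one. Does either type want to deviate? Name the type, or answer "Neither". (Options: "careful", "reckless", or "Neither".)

reckless

The screening pays 38; no screening pays 33.
careful: assigned the screening, nets 38 − 1 = 37; deviating to no screening nets 33.
reckless: assigned no screening, nets 33; deviating to the screening nets 38 − 2 = 36.
The reckless type gains 3 by deviating.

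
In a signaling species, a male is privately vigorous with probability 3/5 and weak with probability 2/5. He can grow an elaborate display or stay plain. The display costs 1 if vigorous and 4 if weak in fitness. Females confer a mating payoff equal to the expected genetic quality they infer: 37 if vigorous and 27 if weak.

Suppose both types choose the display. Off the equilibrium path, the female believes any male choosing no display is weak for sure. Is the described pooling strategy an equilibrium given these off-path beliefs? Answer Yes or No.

On path, the female holds the prior and pays 3/5·37 + 2/5·27 = 33. Off path (no display), believing weak, it pays 27.
vigorous: the display nets 33 − 1 = 32; no display nets 27. vigorous stays.
weak: the display nets 33 − 4 = 29; no display nets 27. weak stays.
No type deviates, so pooling is sustained.

Yes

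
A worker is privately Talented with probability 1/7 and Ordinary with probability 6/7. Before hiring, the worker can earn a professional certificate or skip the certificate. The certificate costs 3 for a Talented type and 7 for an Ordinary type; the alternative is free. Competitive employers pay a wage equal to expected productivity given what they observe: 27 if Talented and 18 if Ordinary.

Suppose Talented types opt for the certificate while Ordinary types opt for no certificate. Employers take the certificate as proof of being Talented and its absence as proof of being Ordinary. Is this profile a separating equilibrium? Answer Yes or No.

No

Under these beliefs, the certificate earns wage 27 and no certificate earns wage 18.
Talented: the certificate nets 27 − 3 = 24; no certificate nets 18. Talented prefers the certificate.
Ordinary: the certificate nets 27 − 7 = 20; no certificate nets 18. Ordinary would deviate to the certificate.
Ordinary has a profitable deviation, so the profile is not an equilibrium.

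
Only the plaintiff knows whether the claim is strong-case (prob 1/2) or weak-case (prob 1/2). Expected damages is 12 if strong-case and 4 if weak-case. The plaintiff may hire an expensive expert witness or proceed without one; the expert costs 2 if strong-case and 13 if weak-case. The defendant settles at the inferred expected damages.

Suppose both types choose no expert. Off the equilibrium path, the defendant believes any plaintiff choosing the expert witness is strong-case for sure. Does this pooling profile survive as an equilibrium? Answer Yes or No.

No

On path, the defendant holds the prior and pays 1/2·12 + 1/2·4 = 8. Off path (the expert witness), believing strong-case, it pays 12.
strong-case: no expert nets 8; the expert witness nets 12 − 2 = 10. strong-case would deviate.
weak-case: no expert nets 8; the expert witness nets 12 − 13 = -1. weak-case stays.
A type deviates, so pooling fails.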